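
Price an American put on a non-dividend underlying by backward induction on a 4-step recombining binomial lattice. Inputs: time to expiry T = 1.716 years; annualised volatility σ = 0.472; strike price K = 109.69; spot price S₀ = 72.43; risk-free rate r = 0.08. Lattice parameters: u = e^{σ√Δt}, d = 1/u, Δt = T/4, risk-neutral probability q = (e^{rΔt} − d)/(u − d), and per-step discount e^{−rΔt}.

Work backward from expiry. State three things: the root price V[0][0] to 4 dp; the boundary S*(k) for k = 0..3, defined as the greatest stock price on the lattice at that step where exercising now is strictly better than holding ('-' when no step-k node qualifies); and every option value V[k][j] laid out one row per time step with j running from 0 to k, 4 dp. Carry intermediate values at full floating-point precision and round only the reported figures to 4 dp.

price = 39.1638
boundary = - 53.1687 72.4300 53.1687
tree:
39.1638
56.5213 23.1324
70.6605 37.2600 9.4465
81.0396 56.5213 18.7610 0.0000
88.6586 70.6605 37.2600 0.0000 0.0000

params: Δt=0.42900 u=1.36227 d=0.73407 q=0.47890 e^(-rΔt)=0.96626
t_4 payoffs: 88.6586 70.6605 37.2600 0.0000 0.0000
t_3: node(3,0) S=28.6504 payoff=81.0396 vs cont=77.3389 → 81.0396 [stop]  node(3,1) S=53.1687 payoff=56.5213 vs cont=52.8206 → 56.5213 [stop]  node(3,2) S=98.6691 payoff=11.0209 vs cont=18.7610 → 18.7610 [wait]  node(3,3) S=183.1075 payoff=0.0000 vs cont=0.0000 → 0.0000 [wait]  ⇒ S*(3)=53.1687
t_2: node(2,0) S=39.0295 payoff=70.6605 vs cont=66.9598 → 70.6605 [stop]  node(2,1) S=72.4300 payoff=37.2600 vs cont=37.1410 → 37.2600 [stop]  node(2,2) S=134.4137 payoff=0.0000 vs cont=9.4465 → 9.4465 [wait]  ⇒ S*(2)=72.4300
t_1: node(1,0) S=53.1687 payoff=56.5213 vs cont=52.8206 → 56.5213 [stop]  node(1,1) S=98.6691 payoff=11.0209 vs cont=23.1324 → 23.1324 [wait]  ⇒ S*(1)=53.1687
t_0: node(0,0) S=72.4300 payoff=37.2600 vs cont=39.1638 → 39.1638 [wait]  ⇒ S*(0)=-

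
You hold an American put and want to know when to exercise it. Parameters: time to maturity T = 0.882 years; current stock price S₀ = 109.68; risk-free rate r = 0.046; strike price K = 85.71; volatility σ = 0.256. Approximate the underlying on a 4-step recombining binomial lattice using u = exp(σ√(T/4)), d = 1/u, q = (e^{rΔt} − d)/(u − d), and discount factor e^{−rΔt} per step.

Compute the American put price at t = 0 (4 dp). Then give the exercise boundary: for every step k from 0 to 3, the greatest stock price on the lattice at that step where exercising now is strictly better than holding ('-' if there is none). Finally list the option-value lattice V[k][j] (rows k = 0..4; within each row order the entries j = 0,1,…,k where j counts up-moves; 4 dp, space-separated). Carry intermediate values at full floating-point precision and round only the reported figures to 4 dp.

price = 1.0395
boundary = - - - 76.4727
tree:
1.0395
2.1531 0.0000
4.4597 0.0000 0.0000
9.2373 0.0000 0.0000 0.0000
17.8991 0.0000 0.0000 0.0000 0.0000

Δt=0.22050  u=1.12773  d=0.88673  q=0.51228  discount=0.98991
step 4 (expiry): payoffs max(K−S,0) = 17.8991 0.0000 0.0000 0.0000 0.0000
step 3: (k=3,j=0): S=76.4727, (K−S)⁺=9.2373, hold=8.6416 ⇒ V=9.2373 exercise | (k=3,j=1): S=97.2569, (K−S)⁺=0.0000, hold=0.0000 ⇒ V=0.0000 continue | (k=3,j=2): S=123.6900, (K−S)⁺=0.0000, hold=0.0000 ⇒ V=0.0000 continue | (k=3,j=3): S=157.3071, (K−S)⁺=0.0000, hold=0.0000 ⇒ V=0.0000 continue  boundary S*=76.4727
step 2: (k=2,j=0): S=86.2409, (K−S)⁺=0.0000, hold=4.4597 ⇒ V=4.4597 continue | (k=2,j=1): S=109.6800, (K−S)⁺=0.0000, hold=0.0000 ⇒ V=0.0000 continue | (k=2,j=2): S=139.4895, (K−S)⁺=0.0000, hold=0.0000 ⇒ V=0.0000 continue  boundary S*=-
step 1: (k=1,j=0): S=97.2569, (K−S)⁺=0.0000, hold=2.1531 ⇒ V=2.1531 continue | (k=1,j=1): S=123.6900, (K−S)⁺=0.0000, hold=0.0000 ⇒ V=0.0000 continue  boundary S*=-
step 0: (k=0,j=0): S=109.6800, (K−S)⁺=0.0000, hold=1.0395 ⇒ V=1.0395 continue  boundary S*=-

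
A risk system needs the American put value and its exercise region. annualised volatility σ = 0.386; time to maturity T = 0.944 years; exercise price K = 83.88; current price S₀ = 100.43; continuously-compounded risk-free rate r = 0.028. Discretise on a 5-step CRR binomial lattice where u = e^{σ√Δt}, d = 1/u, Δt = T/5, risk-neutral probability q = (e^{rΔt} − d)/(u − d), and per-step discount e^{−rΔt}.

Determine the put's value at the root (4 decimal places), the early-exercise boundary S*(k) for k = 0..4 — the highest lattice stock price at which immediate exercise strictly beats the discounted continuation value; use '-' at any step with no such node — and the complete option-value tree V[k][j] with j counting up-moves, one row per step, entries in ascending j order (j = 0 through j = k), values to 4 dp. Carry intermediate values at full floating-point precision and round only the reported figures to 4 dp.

price = 5.7758
boundary = - - - 60.7214 51.3454
tree:
5.7758
9.4719 1.7371
15.1094 3.3193 0.0000
23.1586 6.3426 0.0000 0.0000
32.5346 12.1196 0.0000 0.0000 0.0000
40.4629 23.1586 0.0000 0.0000 0.0000 0.0000

Δt=0.18880, u=1.18261, d=0.84559, q=0.47390, disc=e^(-rΔt)=0.99473
k=5 terminal: V=max(K-S,0) → 40.4629 23.1586 0.0000 0.0000 0.0000 0.0000
k=4: j=0 S=51.3454 intr=32.5346 cont=32.0923 V=32.5346[EX]; j=1 S=71.8096 intr=12.0704 cont=12.1196 V=12.1196[hold]; j=2 S=100.4300 intr=0.0000 cont=0.0000 V=0.0000[hold]; j=3 S=140.4573 intr=0.0000 cont=0.0000 V=0.0000[hold]; j=4 S=196.4379 intr=0.0000 cont=0.0000 V=0.0000[hold]  S*(4)=51.3454
k=3: j=0 S=60.7214 intr=23.1586 cont=22.7395 V=23.1586[EX]; j=1 S=84.9225 intr=0.0000 cont=6.3426 V=6.3426[hold]; j=2 S=118.7692 intr=0.0000 cont=0.0000 V=0.0000[hold]; j=3 S=166.1058 intr=0.0000 cont=0.0000 V=0.0000[hold]  S*(3)=60.7214
k=2: j=0 S=71.8096 intr=12.0704 cont=15.1094 V=15.1094[hold]; j=1 S=100.4300 intr=0.0000 cont=3.3193 V=3.3193[hold]; j=2 S=140.4573 intr=0.0000 cont=0.0000 V=0.0000[hold]  S*(2)=-
k=1: j=0 S=84.9225 intr=0.0000 cont=9.4719 V=9.4719[hold]; j=1 S=118.7692 intr=0.0000 cont=1.7371 V=1.7371[hold]  S*(1)=-
k=0: j=0 S=100.4300 intr=0.0000 cont=5.7758 V=5.7758[hold]  S*(0)=-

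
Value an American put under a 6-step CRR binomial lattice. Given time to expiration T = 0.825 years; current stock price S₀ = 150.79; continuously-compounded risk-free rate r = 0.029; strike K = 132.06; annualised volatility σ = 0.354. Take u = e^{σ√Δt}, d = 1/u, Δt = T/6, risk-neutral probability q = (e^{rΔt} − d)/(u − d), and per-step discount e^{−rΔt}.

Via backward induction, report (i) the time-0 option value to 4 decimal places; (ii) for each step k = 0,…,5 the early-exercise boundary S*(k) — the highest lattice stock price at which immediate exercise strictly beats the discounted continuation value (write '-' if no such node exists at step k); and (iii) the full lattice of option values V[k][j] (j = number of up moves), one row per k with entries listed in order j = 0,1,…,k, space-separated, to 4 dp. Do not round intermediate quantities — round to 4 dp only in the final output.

Δt=0.13750  u=1.14027  d=0.87698  q=0.48241  discount=0.99602
step 6 (expiry): payoffs max(K−S,0) = 63.4603 42.8653 16.0873 0.0000 0.0000 0.0000 0.0000
step 5: (k=5,j=0): S=78.2223, (K−S)⁺=53.8377, hold=53.3122 ⇒ V=53.8377 exercise | (k=5,j=1): S=101.7062, (K−S)⁺=30.3538, hold=29.8283 ⇒ V=30.3538 exercise | (k=5,j=2): S=132.2404, (K−S)⁺=0.0000, hold=8.2936 ⇒ V=8.2936 continue | (k=5,j=3): S=171.9416, (K−S)⁺=0.0000, hold=0.0000 ⇒ V=0.0000 continue | (k=5,j=4): S=223.5619, (K−S)⁺=0.0000, hold=0.0000 ⇒ V=0.0000 continue | (k=5,j=5): S=290.6796, (K−S)⁺=0.0000, hold=0.0000 ⇒ V=0.0000 continue  boundary S*=101.7062
step 4: (k=4,j=0): S=89.1947, (K−S)⁺=42.8653, hold=42.3398 ⇒ V=42.8653 exercise | (k=4,j=1): S=115.9727, (K−S)⁺=16.0873, hold=19.6334 ⇒ V=19.6334 continue | (k=4,j=2): S=150.7900, (K−S)⁺=0.0000, hold=4.2756 ⇒ V=4.2756 continue | (k=4,j=3): S=196.0602, (K−S)⁺=0.0000, hold=0.0000 ⇒ V=0.0000 continue | (k=4,j=4): S=254.9213, (K−S)⁺=0.0000, hold=0.0000 ⇒ V=0.0000 continue  boundary S*=89.1947
step 3: (k=3,j=0): S=101.7062, (K−S)⁺=30.3538, hold=31.5321 ⇒ V=31.5321 continue | (k=3,j=1): S=132.2404, (K−S)⁺=0.0000, hold=12.1761 ⇒ V=12.1761 continue | (k=3,j=2): S=171.9416, (K−S)⁺=0.0000, hold=2.2042 ⇒ V=2.2042 continue | (k=3,j=3): S=223.5619, (K−S)⁺=0.0000, hold=0.0000 ⇒ V=0.0000 continue  boundary S*=-
step 2: (k=2,j=0): S=115.9727, (K−S)⁺=16.0873, hold=22.1063 ⇒ V=22.1063 continue | (k=2,j=1): S=150.7900, (K−S)⁺=0.0000, hold=7.3363 ⇒ V=7.3363 continue | (k=2,j=2): S=196.0602, (K−S)⁺=0.0000, hold=1.1364 ⇒ V=1.1364 continue  boundary S*=-
step 1: (k=1,j=0): S=132.2404, (K−S)⁺=0.0000, hold=14.9216 ⇒ V=14.9216 continue | (k=1,j=1): S=171.9416, (K−S)⁺=0.0000, hold=4.3281 ⇒ V=4.3281 continue  boundary S*=-
step 0: (k=0,j=0): S=150.7900, (K−S)⁺=0.0000, hold=9.7722 ⇒ V=9.7722 continue  boundary S*=-

price = 9.7722
boundary = - - - - 89.1947 101.7062
tree:
9.7722
14.9216 4.3281
22.1063 7.3363 1.1364
31.5321 12.1761 2.2042 0.0000
42.8653 19.6334 4.2756 0.0000 0.0000
53.8377 30.3538 8.2936 0.0000 0.0000 0.0000
63.4603 42.8653 16.0873 0.0000 0.0000 0.0000 0.0000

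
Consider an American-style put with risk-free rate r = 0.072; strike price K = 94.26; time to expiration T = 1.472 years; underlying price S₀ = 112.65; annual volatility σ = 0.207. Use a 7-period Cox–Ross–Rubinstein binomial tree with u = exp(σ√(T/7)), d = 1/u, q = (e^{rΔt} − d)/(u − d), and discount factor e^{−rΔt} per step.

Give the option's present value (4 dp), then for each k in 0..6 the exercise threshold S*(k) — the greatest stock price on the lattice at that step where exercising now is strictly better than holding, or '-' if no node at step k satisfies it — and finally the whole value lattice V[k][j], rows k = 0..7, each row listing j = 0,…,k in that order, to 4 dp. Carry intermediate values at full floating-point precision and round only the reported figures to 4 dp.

Δt=0.21029, u=1.09958, d=0.90944, q=0.55652, disc=e^(-rΔt)=0.98497
k=7 terminal: V=max(K-S,0) → 36.2962 24.1780 9.5262 0.0000 0.0000 0.0000 0.0000 0.0000
k=6: j=0 S=63.7356 intr=30.5244 cont=29.1080 V=30.5244[EX]; j=1 S=77.0605 intr=17.1995 cont=15.7831 V=17.1995[EX]; j=2 S=93.1711 intr=1.0889 cont=4.1612 V=4.1612[hold]; j=3 S=112.6500 intr=0.0000 cont=0.0000 V=0.0000[hold]; j=4 S=136.2012 intr=0.0000 cont=0.0000 V=0.0000[hold]; j=5 S=164.6762 intr=0.0000 cont=0.0000 V=0.0000[hold]; j=6 S=199.1043 intr=0.0000 cont=0.0000 V=0.0000[hold]  S*(6)=77.0605
k=5: j=0 S=70.0820 intr=24.1780 cont=22.7616 V=24.1780[EX]; j=1 S=84.7338 intr=9.5262 cont=9.7940 V=9.7940[hold]; j=2 S=102.4487 intr=0.0000 cont=1.8176 V=1.8176[hold]; j=3 S=123.8671 intr=0.0000 cont=0.0000 V=0.0000[hold]; j=4 S=149.7635 intr=0.0000 cont=0.0000 V=0.0000[hold]; j=5 S=181.0738 intr=0.0000 cont=0.0000 V=0.0000[hold]  S*(5)=70.0820
k=4: j=0 S=77.0605 intr=17.1995 cont=15.9299 V=17.1995[EX]; j=1 S=93.1711 intr=1.0889 cont=5.2745 V=5.2745[hold]; j=2 S=112.6500 intr=0.0000 cont=0.7940 V=0.7940[hold]; j=3 S=136.2012 intr=0.0000 cont=0.0000 V=0.0000[hold]; j=4 S=164.6762 intr=0.0000 cont=0.0000 V=0.0000[hold]  S*(4)=77.0605
k=3: j=0 S=84.7338 intr=9.5262 cont=10.4042 V=10.4042[hold]; j=1 S=102.4487 intr=0.0000 cont=2.7392 V=2.7392[hold]; j=2 S=123.8671 intr=0.0000 cont=0.3468 V=0.3468[hold]; j=3 S=149.7635 intr=0.0000 cont=0.0000 V=0.0000[hold]  S*(3)=-
k=2: j=0 S=93.1711 intr=1.0889 cont=6.0462 V=6.0462[hold]; j=1 S=112.6500 intr=0.0000 cont=1.3866 V=1.3866[hold]; j=2 S=136.2012 intr=0.0000 cont=0.1515 V=0.1515[hold]  S*(2)=-
k=1: j=0 S=102.4487 intr=0.0000 cont=3.4011 V=3.4011[hold]; j=1 S=123.8671 intr=0.0000 cont=0.6887 V=0.6887[hold]  S*(1)=-
k=0: j=0 S=112.6500 intr=0.0000 cont=1.8632 V=1.8632[hold]  S*(0)=-

price = 1.8632
boundary = - - - - 77.0605 70.0820 77.0605
tree:
1.8632
3.4011 0.6887
6.0462 1.3866 0.1515
10.4042 2.7392 0.3468 0.0000
17.1995 5.2745 0.7940 0.0000 0.0000
24.1780 9.7940 1.8176 0.0000 0.0000 0.0000
30.5244 17.1995 4.1612 0.0000 0.0000 0.0000 0.0000
36.2962 24.1780 9.5262 0.0000 0.0000 0.0000 0.0000 0.0000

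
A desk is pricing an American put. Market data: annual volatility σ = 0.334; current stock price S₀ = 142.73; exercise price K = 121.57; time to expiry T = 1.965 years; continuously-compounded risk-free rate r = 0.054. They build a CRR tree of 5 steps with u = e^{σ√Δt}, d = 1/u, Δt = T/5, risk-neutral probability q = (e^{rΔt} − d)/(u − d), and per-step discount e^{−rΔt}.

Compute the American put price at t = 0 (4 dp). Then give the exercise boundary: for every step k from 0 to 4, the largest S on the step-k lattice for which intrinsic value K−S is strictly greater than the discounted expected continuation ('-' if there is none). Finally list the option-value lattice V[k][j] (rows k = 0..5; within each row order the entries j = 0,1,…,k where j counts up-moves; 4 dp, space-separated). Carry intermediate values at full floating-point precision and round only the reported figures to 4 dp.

params: Δt=0.39300 u=1.23292 d=0.81108 q=0.49869 e^(-rΔt)=0.97900
t_5 payoffs: 71.4692 45.4125 5.8040 0.0000 0.0000 0.0000
t_4: node(4,0) S=61.7701 payoff=59.7999 vs cont=57.2471 → 59.7999 [stop]  node(4,1) S=93.8960 payoff=27.6740 vs cont=25.1213 → 27.6740 [stop]  node(4,2) S=142.7300 payoff=0.0000 vs cont=2.8485 → 2.8485 [wait]  node(4,3) S=216.9620 payoff=0.0000 vs cont=0.0000 → 0.0000 [wait]  node(4,4) S=329.8009 payoff=0.0000 vs cont=0.0000 → 0.0000 [wait]  ⇒ S*(4)=93.8960
t_3: node(3,0) S=76.1575 payoff=45.4125 vs cont=42.8597 → 45.4125 [stop]  node(3,1) S=115.7660 payoff=5.8040 vs cont=14.9726 → 14.9726 [wait]  node(3,2) S=175.9744 payoff=0.0000 vs cont=1.3980 → 1.3980 [wait]  node(3,3) S=267.4963 payoff=0.0000 vs cont=0.0000 → 0.0000 [wait]  ⇒ S*(3)=76.1575
t_2: node(2,0) S=93.8960 payoff=27.6740 vs cont=29.5976 → 29.5976 [wait]  node(2,1) S=142.7300 payoff=0.0000 vs cont=8.0308 → 8.0308 [wait]  node(2,2) S=216.9620 payoff=0.0000 vs cont=0.6861 → 0.6861 [wait]  ⇒ S*(2)=-
t_1: node(1,0) S=115.7660 payoff=5.8040 vs cont=18.4468 → 18.4468 [wait]  node(1,1) S=175.9744 payoff=0.0000 vs cont=4.2764 → 4.2764 [wait]  ⇒ S*(1)=-
t_0: node(0,0) S=142.7300 payoff=0.0000 vs cont=11.1411 → 11.1411 [wait]  ⇒ S*(0)=-

price = 11.1411
boundary = - - - 76.1575 93.8960
tree:
11.1411
18.4468 4.2764
29.5976 8.0308 0.6861
45.4125 14.9726 1.3980 0.0000
59.7999 27.6740 2.8485 0.0000 0.0000
71.4692 45.4125 5.8040 0.0000 0.0000 0.0000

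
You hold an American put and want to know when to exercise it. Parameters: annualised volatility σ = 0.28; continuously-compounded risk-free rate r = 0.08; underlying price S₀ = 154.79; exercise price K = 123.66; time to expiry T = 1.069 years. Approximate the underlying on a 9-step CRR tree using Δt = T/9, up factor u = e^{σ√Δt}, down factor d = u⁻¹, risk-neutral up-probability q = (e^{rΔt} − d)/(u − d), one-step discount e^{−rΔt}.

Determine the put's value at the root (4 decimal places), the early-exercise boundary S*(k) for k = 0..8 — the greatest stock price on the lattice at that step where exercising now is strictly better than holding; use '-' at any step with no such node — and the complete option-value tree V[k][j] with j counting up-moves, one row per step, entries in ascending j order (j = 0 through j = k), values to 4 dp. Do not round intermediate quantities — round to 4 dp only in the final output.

Δt=0.11878, u=1.10131, d=0.90801, q=0.52529, disc=e^(-rΔt)=0.99054
k=9 terminal: V=max(K-S,0) → 58.7129 44.8869 28.1175 7.7782 0.0000 0.0000 0.0000 0.0000 0.0000 0.0000
k=8: j=0 S=71.5268 intr=52.1332 cont=50.9637 V=52.1332[EX]; j=1 S=86.7536 intr=36.9064 cont=35.7369 V=36.9064[EX]; j=2 S=105.2218 intr=18.4382 cont=17.2687 V=18.4382[EX]; j=3 S=127.6217 intr=0.0000 cont=3.6575 V=3.6575[hold]; j=4 S=154.7900 intr=0.0000 cont=0.0000 V=0.0000[hold]; j=5 S=187.7420 intr=0.0000 cont=0.0000 V=0.0000[hold]; j=6 S=227.7089 intr=0.0000 cont=0.0000 V=0.0000[hold]; j=7 S=276.1839 intr=0.0000 cont=0.0000 V=0.0000[hold]; j=8 S=334.9785 intr=0.0000 cont=0.0000 V=0.0000[hold]  S*(8)=105.2218
k=7: j=0 S=78.7731 intr=44.8869 cont=43.7174 V=44.8869[EX]; j=1 S=95.5425 intr=28.1175 cont=26.9480 V=28.1175[EX]; j=2 S=115.8818 intr=7.7782 cont=10.5731 V=10.5731[hold]; j=3 S=140.5509 intr=0.0000 cont=1.7199 V=1.7199[hold]; j=4 S=170.4716 intr=0.0000 cont=0.0000 V=0.0000[hold]; j=5 S=206.7620 intr=0.0000 cont=0.0000 V=0.0000[hold]; j=6 S=250.7779 intr=0.0000 cont=0.0000 V=0.0000[hold]; j=7 S=304.1639 intr=0.0000 cont=0.0000 V=0.0000[hold]  S*(7)=95.5425
k=6: j=0 S=86.7536 intr=36.9064 cont=35.7369 V=36.9064[EX]; j=1 S=105.2218 intr=18.4382 cont=18.7229 V=18.7229[hold]; j=2 S=127.6217 intr=0.0000 cont=5.8666 V=5.8666[hold]; j=3 S=154.7900 intr=0.0000 cont=0.8087 V=0.8087[hold]; j=4 S=187.7420 intr=0.0000 cont=0.0000 V=0.0000[hold]; j=5 S=227.7089 intr=0.0000 cont=0.0000 V=0.0000[hold]; j=6 S=276.1839 intr=0.0000 cont=0.0000 V=0.0000[hold]  S*(6)=86.7536
k=5: j=0 S=95.5425 intr=28.1175 cont=27.0962 V=28.1175[EX]; j=1 S=115.8818 intr=7.7782 cont=11.8565 V=11.8565[hold]; j=2 S=140.5509 intr=0.0000 cont=3.1794 V=3.1794[hold]; j=3 S=170.4716 intr=0.0000 cont=0.3803 V=0.3803[hold]; j=4 S=206.7620 intr=0.0000 cont=0.0000 V=0.0000[hold]; j=5 S=250.7779 intr=0.0000 cont=0.0000 V=0.0000[hold]  S*(5)=95.5425
k=4: j=0 S=105.2218 intr=18.4382 cont=19.3907 V=19.3907[hold]; j=1 S=127.6217 intr=0.0000 cont=7.2295 V=7.2295[hold]; j=2 S=154.7900 intr=0.0000 cont=1.6929 V=1.6929[hold]; j=3 S=187.7420 intr=0.0000 cont=0.1788 V=0.1788[hold]; j=4 S=227.7089 intr=0.0000 cont=0.0000 V=0.0000[hold]  S*(4)=-
k=3: j=0 S=115.8818 intr=7.7782 cont=12.8796 V=12.8796[hold]; j=1 S=140.5509 intr=0.0000 cont=4.2803 V=4.2803[hold]; j=2 S=170.4716 intr=0.0000 cont=0.8891 V=0.8891[hold]; j=3 S=206.7620 intr=0.0000 cont=0.0841 V=0.0841[hold]  S*(3)=-
k=2: j=0 S=127.6217 intr=0.0000 cont=8.2835 V=8.2835[hold]; j=1 S=154.7900 intr=0.0000 cont=2.4753 V=2.4753[hold]; j=2 S=187.7420 intr=0.0000 cont=0.4618 V=0.4618[hold]  S*(2)=-
k=1: j=0 S=140.5509 intr=0.0000 cont=5.1830 V=5.1830[hold]; j=1 S=170.4716 intr=0.0000 cont=1.4043 V=1.4043[hold]  S*(1)=-
k=0: j=0 S=154.7900 intr=0.0000 cont=3.1678 V=3.1678[hold]  S*(0)=-

price = 3.1678
boundary = - - - - - 95.5425 86.7536 95.5425 105.2218
tree:
3.1678
5.1830 1.4043
8.2835 2.4753 0.4618
12.8796 4.2803 0.8891 0.0841
19.3907 7.2295 1.6929 0.1788 0.0000
28.1175 11.8565 3.1794 0.3803 0.0000 0.0000
36.9064 18.7229 5.8666 0.8087 0.0000 0.0000 0.0000
44.8869 28.1175 10.5731 1.7199 0.0000 0.0000 0.0000 0.0000
52.1332 36.9064 18.4382 3.6575 0.0000 0.0000 0.0000 0.0000 0.0000
58.7129 44.8869 28.1175 7.7782 0.0000 0.0000 0.0000 0.0000 0.0000 0.0000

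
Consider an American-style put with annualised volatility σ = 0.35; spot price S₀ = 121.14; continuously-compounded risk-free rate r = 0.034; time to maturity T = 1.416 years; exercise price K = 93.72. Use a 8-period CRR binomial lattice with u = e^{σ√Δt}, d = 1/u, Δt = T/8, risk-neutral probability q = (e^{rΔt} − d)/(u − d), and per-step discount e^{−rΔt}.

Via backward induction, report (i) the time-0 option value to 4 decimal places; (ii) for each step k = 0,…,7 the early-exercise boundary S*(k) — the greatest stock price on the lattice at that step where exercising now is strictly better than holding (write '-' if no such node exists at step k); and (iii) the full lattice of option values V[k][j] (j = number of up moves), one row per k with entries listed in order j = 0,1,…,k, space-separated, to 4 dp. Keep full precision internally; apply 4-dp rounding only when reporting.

price = 5.9774
boundary = - - - - - 58.0148 67.2184 77.8822
tree:
5.9774
9.0900 2.7292
13.4865 4.5103 0.8620
19.4174 7.3235 1.5634 0.1240
26.9414 11.6278 2.8200 0.2416 0.0000
35.7052 17.9223 5.0537 0.4708 0.0000 0.0000
43.6487 26.5016 8.9876 0.9172 0.0000 0.0000 0.0000
50.5045 35.7052 15.8378 1.7872 0.0000 0.0000 0.0000 0.0000
56.4217 43.6487 26.5016 3.4823 0.0000 0.0000 0.0000 0.0000 0.0000

params: Δt=0.17700 u=1.15864 d=0.86308 q=0.48368 e^(-rΔt)=0.99400
t_8 payoffs: 56.4217 43.6487 26.5016 3.4823 0.0000 0.0000 0.0000 0.0000 0.0000
t_7: node(7,0) S=43.2155 payoff=50.5045 vs cont=49.9422 → 50.5045 [stop]  node(7,1) S=58.0148 payoff=35.7052 vs cont=35.1429 → 35.7052 [stop]  node(7,2) S=77.8822 payoff=15.8378 vs cont=15.2755 → 15.8378 [stop]  node(7,3) S=104.5533 payoff=0.0000 vs cont=1.7872 → 1.7872 [wait]  node(7,4) S=140.3581 payoff=0.0000 vs cont=0.0000 → 0.0000 [wait]  node(7,5) S=188.4243 payoff=0.0000 vs cont=0.0000 → 0.0000 [wait]  node(7,6) S=252.9510 payoff=0.0000 vs cont=0.0000 → 0.0000 [wait]  node(7,7) S=339.5752 payoff=0.0000 vs cont=0.0000 → 0.0000 [wait]  ⇒ S*(7)=77.8822
t_6: node(6,0) S=50.0713 payoff=43.6487 vs cont=43.0864 → 43.6487 [stop]  node(6,1) S=67.2184 payoff=26.5016 vs cont=25.9392 → 26.5016 [stop]  node(6,2) S=90.2377 payoff=3.4823 vs cont=8.9876 → 8.9876 [wait]  node(6,3) S=121.1400 payoff=0.0000 vs cont=0.9172 → 0.9172 [wait]  node(6,4) S=162.6249 payoff=0.0000 vs cont=0.0000 → 0.0000 [wait]  node(6,5) S=218.3165 payoff=0.0000 vs cont=0.0000 → 0.0000 [wait]  node(6,6) S=293.0800 payoff=0.0000 vs cont=0.0000 → 0.0000 [wait]  ⇒ S*(6)=67.2184
t_5: node(5,0) S=58.0148 payoff=35.7052 vs cont=35.1429 → 35.7052 [stop]  node(5,1) S=77.8822 payoff=15.8378 vs cont=17.9223 → 17.9223 [wait]  node(5,2) S=104.5533 payoff=0.0000 vs cont=5.0537 → 5.0537 [wait]  node(5,3) S=140.3581 payoff=0.0000 vs cont=0.4708 → 0.4708 [wait]  node(5,4) S=188.4243 payoff=0.0000 vs cont=0.0000 → 0.0000 [wait]  node(5,5) S=252.9510 payoff=0.0000 vs cont=0.0000 → 0.0000 [wait]  ⇒ S*(5)=58.0148
t_4: node(4,0) S=67.2184 payoff=26.5016 vs cont=26.9414 → 26.9414 [wait]  node(4,1) S=90.2377 payoff=3.4823 vs cont=11.6278 → 11.6278 [wait]  node(4,2) S=121.1400 payoff=0.0000 vs cont=2.8200 → 2.8200 [wait]  node(4,3) S=162.6249 payoff=0.0000 vs cont=0.2416 → 0.2416 [wait]  node(4,4) S=218.3165 payoff=0.0000 vs cont=0.0000 → 0.0000 [wait]  ⇒ S*(4)=-
t_3: node(3,0) S=77.8822 payoff=15.8378 vs cont=19.4174 → 19.4174 [wait]  node(3,1) S=104.5533 payoff=0.0000 vs cont=7.3235 → 7.3235 [wait]  node(3,2) S=140.3581 payoff=0.0000 vs cont=1.5634 → 1.5634 [wait]  node(3,3) S=188.4243 payoff=0.0000 vs cont=0.1240 → 0.1240 [wait]  ⇒ S*(3)=-
t_2: node(2,0) S=90.2377 payoff=3.4823 vs cont=13.4865 → 13.4865 [wait]  node(2,1) S=121.1400 payoff=0.0000 vs cont=4.5103 → 4.5103 [wait]  node(2,2) S=162.6249 payoff=0.0000 vs cont=0.8620 → 0.8620 [wait]  ⇒ S*(2)=-
t_1: node(1,0) S=104.5533 payoff=0.0000 vs cont=9.0900 → 9.0900 [wait]  node(1,1) S=140.3581 payoff=0.0000 vs cont=2.7292 → 2.7292 [wait]  ⇒ S*(1)=-
t_0: node(0,0) S=121.1400 payoff=0.0000 vs cont=5.9774 → 5.9774 [wait]  ⇒ S*(0)=-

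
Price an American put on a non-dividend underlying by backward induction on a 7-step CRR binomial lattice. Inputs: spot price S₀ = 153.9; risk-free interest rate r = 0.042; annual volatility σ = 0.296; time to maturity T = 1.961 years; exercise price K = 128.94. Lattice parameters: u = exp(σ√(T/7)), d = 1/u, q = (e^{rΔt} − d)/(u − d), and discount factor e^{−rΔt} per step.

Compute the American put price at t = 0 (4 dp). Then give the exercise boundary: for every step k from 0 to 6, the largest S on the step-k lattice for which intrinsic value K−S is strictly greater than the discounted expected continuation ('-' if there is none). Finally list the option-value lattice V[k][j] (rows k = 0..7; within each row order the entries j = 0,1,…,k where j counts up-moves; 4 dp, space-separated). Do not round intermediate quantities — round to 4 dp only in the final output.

price = 9.1192
boundary = - - - - 82.2390 96.1873 112.5015
tree:
9.1192
14.4928 3.9305
22.3386 6.9448 0.9917
33.1205 12.0235 2.0011 0.0000
46.7010 20.2463 4.0377 0.0000 0.0000
58.6267 32.7527 8.1470 0.0000 0.0000 0.0000
68.8230 46.7010 16.4385 0.0000 0.0000 0.0000 0.0000
77.5407 58.6267 32.7527 0.0000 0.0000 0.0000 0.0000 0.0000

Δt=0.28014, u=1.16961, d=0.85499, q=0.49853, disc=e^(-rΔt)=0.98830
k=7 terminal: V=max(K-S,0) → 77.5407 58.6267 32.7527 0.0000 0.0000 0.0000 0.0000 0.0000
k=6: j=0 S=60.1170 intr=68.8230 cont=67.3148 V=68.8230[EX]; j=1 S=82.2390 intr=46.7010 cont=45.1928 V=46.7010[EX]; j=2 S=112.5015 intr=16.4385 cont=16.2323 V=16.4385[EX]; j=3 S=153.9000 intr=0.0000 cont=0.0000 V=0.0000[hold]; j=4 S=210.5325 intr=0.0000 cont=0.0000 V=0.0000[hold]; j=5 S=288.0047 intr=0.0000 cont=0.0000 V=0.0000[hold]; j=6 S=393.9853 intr=0.0000 cont=0.0000 V=0.0000[hold]  S*(6)=112.5015
k=5: j=0 S=70.3133 intr=58.6267 cont=57.1185 V=58.6267[EX]; j=1 S=96.1873 intr=32.7527 cont=31.2444 V=32.7527[EX]; j=2 S=131.5826 intr=0.0000 cont=8.1470 V=8.1470[hold]; j=3 S=180.0026 intr=0.0000 cont=0.0000 V=0.0000[hold]; j=4 S=246.2404 intr=0.0000 cont=0.0000 V=0.0000[hold]; j=5 S=336.8525 intr=0.0000 cont=0.0000 V=0.0000[hold]  S*(5)=96.1873
k=4: j=0 S=82.2390 intr=46.7010 cont=45.1928 V=46.7010[EX]; j=1 S=112.5015 intr=16.4385 cont=20.2463 V=20.2463[hold]; j=2 S=153.9000 intr=0.0000 cont=4.0377 V=4.0377[hold]; j=3 S=210.5325 intr=0.0000 cont=0.0000 V=0.0000[hold]; j=4 S=288.0047 intr=0.0000 cont=0.0000 V=0.0000[hold]  S*(4)=82.2390
k=3: j=0 S=96.1873 intr=32.7527 cont=33.1205 V=33.1205[hold]; j=1 S=131.5826 intr=0.0000 cont=12.0235 V=12.0235[hold]; j=2 S=180.0026 intr=0.0000 cont=2.0011 V=2.0011[hold]; j=3 S=246.2404 intr=0.0000 cont=0.0000 V=0.0000[hold]  S*(3)=-
k=2: j=0 S=112.5015 intr=16.4385 cont=22.3386 V=22.3386[hold]; j=1 S=153.9000 intr=0.0000 cont=6.9448 V=6.9448[hold]; j=2 S=210.5325 intr=0.0000 cont=0.9917 V=0.9917[hold]  S*(2)=-
k=1: j=0 S=131.5826 intr=0.0000 cont=14.4928 V=14.4928[hold]; j=1 S=180.0026 intr=0.0000 cont=3.9305 V=3.9305[hold]  S*(1)=-
k=0: j=0 S=153.9000 intr=0.0000 cont=9.1192 V=9.1192[hold]  S*(0)=-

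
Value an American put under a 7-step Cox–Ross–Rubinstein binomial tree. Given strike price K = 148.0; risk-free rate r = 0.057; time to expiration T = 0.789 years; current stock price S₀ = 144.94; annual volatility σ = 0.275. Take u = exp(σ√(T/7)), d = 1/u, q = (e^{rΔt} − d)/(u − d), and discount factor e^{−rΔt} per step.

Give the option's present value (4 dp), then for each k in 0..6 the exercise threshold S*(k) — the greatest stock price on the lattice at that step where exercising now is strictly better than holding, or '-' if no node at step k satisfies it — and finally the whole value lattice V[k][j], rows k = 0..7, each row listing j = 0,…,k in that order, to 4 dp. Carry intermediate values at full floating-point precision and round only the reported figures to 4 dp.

params: Δt=0.11271 u=1.09672 d=0.91181 q=0.51179 e^(-rΔt)=0.99360
t_7 payoffs: 72.0526 56.6506 38.1250 15.8425 0.0000 0.0000 0.0000 0.0000
t_6: node(6,0) S=83.2931 payoff=64.7069 vs cont=63.7590 → 64.7069 [stop]  node(6,1) S=100.1849 payoff=47.8151 vs cont=46.8673 → 47.8151 [stop]  node(6,2) S=120.5023 payoff=27.4977 vs cont=26.5499 → 27.4977 [stop]  node(6,3) S=144.9400 payoff=3.0600 vs cont=7.6849 → 7.6849 [wait]  node(6,4) S=174.3337 payoff=0.0000 vs cont=0.0000 → 0.0000 [wait]  node(6,5) S=209.6883 payoff=0.0000 vs cont=0.0000 → 0.0000 [wait]  node(6,6) S=252.2129 payoff=0.0000 vs cont=0.0000 → 0.0000 [wait]  ⇒ S*(6)=120.5023
t_5: node(5,0) S=91.3494 payoff=56.6506 vs cont=55.7028 → 56.6506 [stop]  node(5,1) S=109.8750 payoff=38.1250 vs cont=37.1772 → 38.1250 [stop]  node(5,2) S=132.1575 payoff=15.8425 vs cont=17.2465 → 17.2465 [wait]  node(5,3) S=158.9589 payoff=0.0000 vs cont=3.7278 → 3.7278 [wait]  node(5,4) S=191.1955 payoff=0.0000 vs cont=0.0000 → 0.0000 [wait]  node(5,5) S=229.9698 payoff=0.0000 vs cont=0.0000 → 0.0000 [wait]  ⇒ S*(5)=109.8750
t_4: node(4,0) S=100.1849 payoff=47.8151 vs cont=46.8673 → 47.8151 [stop]  node(4,1) S=120.5023 payoff=27.4977 vs cont=27.2639 → 27.4977 [stop]  node(4,2) S=144.9400 payoff=3.0600 vs cont=10.2616 → 10.2616 [wait]  node(4,3) S=174.3337 payoff=0.0000 vs cont=1.8083 → 1.8083 [wait]  node(4,4) S=209.6883 payoff=0.0000 vs cont=0.0000 → 0.0000 [wait]  ⇒ S*(4)=120.5023
t_3: node(3,0) S=109.8750 payoff=38.1250 vs cont=37.1772 → 38.1250 [stop]  node(3,1) S=132.1575 payoff=15.8425 vs cont=18.5568 → 18.5568 [wait]  node(3,2) S=158.9589 payoff=0.0000 vs cont=5.8973 → 5.8973 [wait]  node(3,3) S=191.1955 payoff=0.0000 vs cont=0.8772 → 0.8772 [wait]  ⇒ S*(3)=109.8750
t_2: node(2,0) S=120.5023 payoff=27.4977 vs cont=27.9302 → 27.9302 [wait]  node(2,1) S=144.9400 payoff=3.0600 vs cont=12.0004 → 12.0004 [wait]  node(2,2) S=174.3337 payoff=0.0000 vs cont=3.3067 → 3.3067 [wait]  ⇒ S*(2)=-
t_1: node(1,0) S=132.1575 payoff=15.8425 vs cont=19.6508 → 19.6508 [wait]  node(1,1) S=158.9589 payoff=0.0000 vs cont=7.5027 → 7.5027 [wait]  ⇒ S*(1)=-
t_0: node(0,0) S=144.9400 payoff=3.0600 vs cont=13.3475 → 13.3475 [wait]  ⇒ S*(0)=-

price = 13.3475
boundary = - - - 109.8750 120.5023 109.8750 120.5023
tree:
13.3475
19.6508 7.5027
27.9302 12.0004 3.3067
38.1250 18.5568 5.8973 0.8772
47.8151 27.4977 10.2616 1.8083 0.0000
56.6506 38.1250 17.2465 3.7278 0.0000 0.0000
64.7069 47.8151 27.4977 7.6849 0.0000 0.0000 0.0000
72.0526 56.6506 38.1250 15.8425 0.0000 0.0000 0.0000 0.0000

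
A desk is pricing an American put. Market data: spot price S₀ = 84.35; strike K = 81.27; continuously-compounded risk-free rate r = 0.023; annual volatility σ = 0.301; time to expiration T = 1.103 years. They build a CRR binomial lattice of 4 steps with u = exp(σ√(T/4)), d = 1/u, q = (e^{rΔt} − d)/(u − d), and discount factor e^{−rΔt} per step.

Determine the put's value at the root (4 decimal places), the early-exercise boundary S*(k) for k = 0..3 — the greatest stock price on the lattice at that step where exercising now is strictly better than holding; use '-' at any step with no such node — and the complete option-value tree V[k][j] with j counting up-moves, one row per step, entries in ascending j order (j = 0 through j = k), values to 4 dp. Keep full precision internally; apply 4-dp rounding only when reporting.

params: Δt=0.27575 u=1.17124 d=0.85380 q=0.48061 e^(-rΔt)=0.99368
t_4 payoffs: 36.4465 19.7813 0.0000 0.0000 0.0000
t_3: node(3,0) S=52.4989 payoff=28.7711 vs cont=28.2573 → 28.7711 [stop]  node(3,1) S=72.0178 payoff=9.2522 vs cont=10.2093 → 10.2093 [wait]  node(3,2) S=98.7939 payoff=0.0000 vs cont=0.0000 → 0.0000 [wait]  node(3,3) S=135.5252 payoff=0.0000 vs cont=0.0000 → 0.0000 [wait]  ⇒ S*(3)=52.4989
t_2: node(2,0) S=61.4887 payoff=19.7813 vs cont=19.7246 → 19.7813 [stop]  node(2,1) S=84.3500 payoff=0.0000 vs cont=5.2691 → 5.2691 [wait]  node(2,2) S=115.7111 payoff=0.0000 vs cont=0.0000 → 0.0000 [wait]  ⇒ S*(2)=61.4887
t_1: node(1,0) S=72.0178 payoff=9.2522 vs cont=12.7256 → 12.7256 [wait]  node(1,1) S=98.7939 payoff=0.0000 vs cont=2.7194 → 2.7194 [wait]  ⇒ S*(1)=-
t_0: node(0,0) S=84.3500 payoff=0.0000 vs cont=7.8665 → 7.8665 [wait]  ⇒ S*(0)=-

price = 7.8665
boundary = - - 61.4887 52.4989
tree:
7.8665
12.7256 2.7194
19.7813 5.2691 0.0000
28.7711 10.2093 0.0000 0.0000
36.4465 19.7813 0.0000 0.0000 0.0000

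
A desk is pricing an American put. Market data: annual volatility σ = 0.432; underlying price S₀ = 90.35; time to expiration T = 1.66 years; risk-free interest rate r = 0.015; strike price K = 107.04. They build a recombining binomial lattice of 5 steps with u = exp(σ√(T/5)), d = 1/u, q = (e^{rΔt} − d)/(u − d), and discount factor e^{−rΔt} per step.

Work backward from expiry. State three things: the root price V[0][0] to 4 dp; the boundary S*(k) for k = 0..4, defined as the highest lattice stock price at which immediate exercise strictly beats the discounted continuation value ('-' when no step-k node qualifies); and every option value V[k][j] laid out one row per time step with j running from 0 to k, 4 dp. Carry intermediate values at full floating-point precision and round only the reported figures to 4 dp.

price = 29.4482
boundary = - - 54.9190 42.8173 54.9190
tree:
29.4482
40.0245 16.7457
52.1210 25.5669 6.0640
64.2227 37.5882 11.0407 0.0000
73.6577 52.1210 20.1017 0.0000 0.0000
81.0136 64.2227 36.5990 0.0000 0.0000 0.0000

Δt=0.33200, u=1.28263, d=0.77965, q=0.44802, disc=e^(-rΔt)=0.99503
k=5 terminal: V=max(K-S,0) → 81.0136 64.2227 36.5990 0.0000 0.0000 0.0000
k=4: j=0 S=33.3823 intr=73.6577 cont=73.1259 V=73.6577[EX]; j=1 S=54.9190 intr=52.1210 cont=51.5893 V=52.1210[EX]; j=2 S=90.3500 intr=16.6900 cont=20.1017 V=20.1017[hold]; j=3 S=148.6394 intr=0.0000 cont=0.0000 V=0.0000[hold]; j=4 S=244.5341 intr=0.0000 cont=0.0000 V=0.0000[hold]  S*(4)=54.9190
k=3: j=0 S=42.8173 intr=64.2227 cont=63.6909 V=64.2227[EX]; j=1 S=70.4410 intr=36.5990 cont=37.5882 V=37.5882[hold]; j=2 S=115.8860 intr=0.0000 cont=11.0407 V=11.0407[hold]; j=3 S=190.6499 intr=0.0000 cont=0.0000 V=0.0000[hold]  S*(3)=42.8173
k=2: j=0 S=54.9190 intr=52.1210 cont=52.0303 V=52.1210[EX]; j=1 S=90.3500 intr=16.6900 cont=25.5669 V=25.5669[hold]; j=2 S=148.6394 intr=0.0000 cont=6.0640 V=6.0640[hold]  S*(2)=54.9190
k=1: j=0 S=70.4410 intr=36.5990 cont=40.0245 V=40.0245[hold]; j=1 S=115.8860 intr=0.0000 cont=16.7457 V=16.7457[hold]  S*(1)=-
k=0: j=0 S=90.3500 intr=16.6900 cont=29.4482 V=29.4482[hold]  S*(0)=-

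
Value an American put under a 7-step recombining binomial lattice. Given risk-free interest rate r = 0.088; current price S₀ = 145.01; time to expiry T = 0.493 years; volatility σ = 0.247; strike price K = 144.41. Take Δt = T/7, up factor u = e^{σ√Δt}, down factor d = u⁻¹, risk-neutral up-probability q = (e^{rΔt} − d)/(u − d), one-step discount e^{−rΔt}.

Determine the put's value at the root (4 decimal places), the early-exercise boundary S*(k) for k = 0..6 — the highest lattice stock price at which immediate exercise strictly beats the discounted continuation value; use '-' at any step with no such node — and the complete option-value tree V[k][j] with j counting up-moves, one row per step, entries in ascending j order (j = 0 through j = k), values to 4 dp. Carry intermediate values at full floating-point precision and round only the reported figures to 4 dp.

price = 7.6329
boundary = - - - 119.1226 127.1927 119.1226 127.1927
tree:
7.6329
11.7939 4.0472
17.6122 6.7931 1.6694
25.2874 11.0395 3.1221 0.4059
32.8454 17.2173 5.7124 0.8709 0.0000
39.9239 25.2874 10.1404 1.8684 0.0000 0.0000
46.5533 32.8454 17.2173 4.0087 0.0000 0.0000 0.0000
52.7621 39.9239 25.2874 8.6005 0.0000 0.0000 0.0000 0.0000

Δt=0.07043, u=1.06775, d=0.93655, q=0.53101, disc=e^(-rΔt)=0.99382
k=7 terminal: V=max(K-S,0) → 52.7621 39.9239 25.2874 8.6005 0.0000 0.0000 0.0000 0.0000
k=6: j=0 S=97.8567 intr=46.5533 cont=45.6611 V=46.5533[EX]; j=1 S=111.5646 intr=32.8454 cont=31.9532 V=32.8454[EX]; j=2 S=127.1927 intr=17.2173 cont=16.3251 V=17.2173[EX]; j=3 S=145.0100 intr=0.0000 cont=4.0087 V=4.0087[hold]; j=4 S=165.3232 intr=0.0000 cont=0.0000 V=0.0000[hold]; j=5 S=188.4819 intr=0.0000 cont=0.0000 V=0.0000[hold]; j=6 S=214.8847 intr=0.0000 cont=0.0000 V=0.0000[hold]  S*(6)=127.1927
k=5: j=0 S=104.4861 intr=39.9239 cont=39.0317 V=39.9239[EX]; j=1 S=119.1226 intr=25.2874 cont=24.3951 V=25.2874[EX]; j=2 S=135.8095 intr=8.6005 cont=10.1404 V=10.1404[hold]; j=3 S=154.8338 intr=0.0000 cont=1.8684 V=1.8684[hold]; j=4 S=176.5232 intr=0.0000 cont=0.0000 V=0.0000[hold]; j=5 S=201.2508 intr=0.0000 cont=0.0000 V=0.0000[hold]  S*(5)=119.1226
k=4: j=0 S=111.5646 intr=32.8454 cont=31.9532 V=32.8454[EX]; j=1 S=127.1927 intr=17.2173 cont=17.1377 V=17.2173[EX]; j=2 S=145.0100 intr=0.0000 cont=5.7124 V=5.7124[hold]; j=3 S=165.3232 intr=0.0000 cont=0.8709 V=0.8709[hold]; j=4 S=188.4819 intr=0.0000 cont=0.0000 V=0.0000[hold]  S*(4)=127.1927
k=3: j=0 S=119.1226 intr=25.2874 cont=24.3951 V=25.2874[EX]; j=1 S=135.8095 intr=8.6005 cont=11.0395 V=11.0395[hold]; j=2 S=154.8338 intr=0.0000 cont=3.1221 V=3.1221[hold]; j=3 S=176.5232 intr=0.0000 cont=0.4059 V=0.4059[hold]  S*(3)=119.1226
k=2: j=0 S=127.1927 intr=17.2173 cont=17.6122 V=17.6122[hold]; j=1 S=145.0100 intr=0.0000 cont=6.7931 V=6.7931[hold]; j=2 S=165.3232 intr=0.0000 cont=1.6694 V=1.6694[hold]  S*(2)=-
k=1: j=0 S=135.8095 intr=8.6005 cont=11.7939 V=11.7939[hold]; j=1 S=154.8338 intr=0.0000 cont=4.0472 V=4.0472[hold]  S*(1)=-
k=0: j=0 S=145.0100 intr=0.0000 cont=7.6329 V=7.6329[hold]  S*(0)=-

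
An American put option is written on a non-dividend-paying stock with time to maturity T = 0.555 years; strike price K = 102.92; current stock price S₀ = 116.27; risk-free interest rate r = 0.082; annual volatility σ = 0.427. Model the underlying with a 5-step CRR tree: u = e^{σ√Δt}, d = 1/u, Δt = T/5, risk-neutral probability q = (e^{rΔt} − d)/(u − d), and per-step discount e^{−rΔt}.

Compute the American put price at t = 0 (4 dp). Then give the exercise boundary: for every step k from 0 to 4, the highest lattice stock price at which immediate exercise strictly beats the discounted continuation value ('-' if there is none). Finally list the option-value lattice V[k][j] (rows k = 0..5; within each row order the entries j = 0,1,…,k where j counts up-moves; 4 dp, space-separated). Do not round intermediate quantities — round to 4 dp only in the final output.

Δt=0.11100, u=1.15288, d=0.86739, q=0.49652, disc=e^(-rΔt)=0.99094
k=5 terminal: V=max(K-S,0) → 45.8314 27.0419 2.0681 0.0000 0.0000 0.0000
k=4: j=0 S=65.8162 intr=37.1038 cont=36.1712 V=37.1038[EX]; j=1 S=87.4783 intr=15.4417 cont=14.5092 V=15.4417[EX]; j=2 S=116.2700 intr=0.0000 cont=1.0318 V=1.0318[hold]; j=3 S=154.5379 intr=0.0000 cont=0.0000 V=0.0000[hold]; j=4 S=205.4009 intr=0.0000 cont=0.0000 V=0.0000[hold]  S*(4)=87.4783
k=3: j=0 S=75.8781 intr=27.0419 cont=26.1093 V=27.0419[EX]; j=1 S=100.8519 intr=2.0681 cont=8.2118 V=8.2118[hold]; j=2 S=134.0452 intr=0.0000 cont=0.5148 V=0.5148[hold]; j=3 S=178.1635 intr=0.0000 cont=0.0000 V=0.0000[hold]  S*(3)=75.8781
k=2: j=0 S=87.4783 intr=15.4417 cont=17.5320 V=17.5320[hold]; j=1 S=116.2700 intr=0.0000 cont=4.3503 V=4.3503[hold]; j=2 S=154.5379 intr=0.0000 cont=0.2568 V=0.2568[hold]  S*(2)=-
k=1: j=0 S=100.8519 intr=2.0681 cont=10.8874 V=10.8874[hold]; j=1 S=134.0452 intr=0.0000 cont=2.2968 V=2.2968[hold]  S*(1)=-
k=0: j=0 S=116.2700 intr=0.0000 cont=6.5620 V=6.5620[hold]  S*(0)=-

price = 6.5620
boundary = - - - 75.8781 87.4783
tree:
6.5620
10.8874 2.2968
17.5320 4.3503 0.2568
27.0419 8.2118 0.5148 0.0000
37.1038 15.4417 1.0318 0.0000 0.0000
45.8314 27.0419 2.0681 0.0000 0.0000 0.0000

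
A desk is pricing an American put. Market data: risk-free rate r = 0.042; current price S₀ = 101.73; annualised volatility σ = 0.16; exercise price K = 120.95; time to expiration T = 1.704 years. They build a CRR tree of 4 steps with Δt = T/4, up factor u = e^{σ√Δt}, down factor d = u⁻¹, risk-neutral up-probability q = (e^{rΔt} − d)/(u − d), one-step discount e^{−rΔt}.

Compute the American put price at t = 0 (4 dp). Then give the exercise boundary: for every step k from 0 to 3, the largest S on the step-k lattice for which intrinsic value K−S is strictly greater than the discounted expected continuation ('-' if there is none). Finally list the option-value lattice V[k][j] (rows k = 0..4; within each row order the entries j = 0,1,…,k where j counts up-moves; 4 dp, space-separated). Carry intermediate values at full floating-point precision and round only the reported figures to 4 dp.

price = 19.2200
boundary = 101.7300 91.6422 101.7300 91.6422
tree:
19.2200
29.3078 10.2769
38.3952 19.2200 3.5870
46.5815 29.3078 8.3031 0.0000
53.9560 38.3952 19.2200 0.0000 0.0000

Δt=0.42600, u=1.11008, d=0.90084, q=0.56020, disc=e^(-rΔt)=0.98227
k=4 terminal: V=max(K-S,0) → 53.9560 38.3952 19.2200 0.0000 0.0000
k=3: j=0 S=74.3685 intr=46.5815 cont=44.4367 V=46.5815[EX]; j=1 S=91.6422 intr=29.3078 cont=27.1630 V=29.3078[EX]; j=2 S=112.9282 intr=8.0218 cont=8.3031 V=8.3031[hold]; j=3 S=139.1583 intr=0.0000 cont=0.0000 V=0.0000[hold]  S*(3)=91.6422
k=2: j=0 S=82.5548 intr=38.3952 cont=36.2504 V=38.3952[EX]; j=1 S=101.7300 intr=19.2200 cont=17.2300 V=19.2200[EX]; j=2 S=125.3590 intr=0.0000 cont=3.5870 V=3.5870[hold]  S*(2)=101.7300
k=1: j=0 S=91.6422 intr=29.3078 cont=27.1630 V=29.3078[EX]; j=1 S=112.9282 intr=8.0218 cont=10.2769 V=10.2769[hold]  S*(1)=91.6422
k=0: j=0 S=101.7300 intr=19.2200 cont=18.3161 V=19.2200[EX]  S*(0)=101.7300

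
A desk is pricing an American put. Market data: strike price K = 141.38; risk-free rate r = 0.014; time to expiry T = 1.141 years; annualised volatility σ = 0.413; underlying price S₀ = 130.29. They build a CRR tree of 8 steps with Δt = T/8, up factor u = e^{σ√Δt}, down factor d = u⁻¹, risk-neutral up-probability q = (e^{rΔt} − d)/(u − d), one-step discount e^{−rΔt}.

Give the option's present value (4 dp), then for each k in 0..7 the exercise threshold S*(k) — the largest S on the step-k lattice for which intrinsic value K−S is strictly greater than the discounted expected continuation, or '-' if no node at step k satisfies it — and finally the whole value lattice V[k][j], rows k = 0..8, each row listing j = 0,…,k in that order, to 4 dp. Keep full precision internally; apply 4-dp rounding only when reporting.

price = 28.9117
boundary = - - - - 69.8167 81.6013 95.3751 111.4739
tree:
28.9117
38.0639 18.6092
48.6269 26.1934 10.0490
60.0708 35.7981 15.3639 4.0372
71.5633 47.2354 22.9219 6.8196 0.8848
81.6461 59.7787 33.1483 11.3701 1.6648 0.0000
90.2727 71.5633 46.0049 18.6440 3.1325 0.0000 0.0000
97.6534 81.6461 59.7787 29.9061 5.8940 0.0000 0.0000 0.0000
103.9683 90.2727 71.5633 46.0049 11.0900 0.0000 0.0000 0.0000 0.0000

params: Δt=0.14263 u=1.16879 d=0.85558 q=0.46747 e^(-rΔt)=0.99801
t_8 payoffs: 103.9683 90.2727 71.5633 46.0049 11.0900 0.0000 0.0000 0.0000 0.0000
t_7: node(7,0) S=43.7266 payoff=97.6534 vs cont=97.3714 → 97.6534 [stop]  node(7,1) S=59.7339 payoff=81.6461 vs cont=81.3640 → 81.6461 [stop]  node(7,2) S=81.6013 payoff=59.7787 vs cont=59.4967 → 59.7787 [stop]  node(7,3) S=111.4739 payoff=29.9061 vs cont=29.6241 → 29.9061 [stop]  node(7,4) S=152.2822 payoff=0.0000 vs cont=5.8940 → 5.8940 [wait]  node(7,5) S=208.0295 payoff=0.0000 vs cont=0.0000 → 0.0000 [wait]  node(7,6) S=284.1849 payoff=0.0000 vs cont=0.0000 → 0.0000 [wait]  node(7,7) S=388.2191 payoff=0.0000 vs cont=0.0000 → 0.0000 [wait]  ⇒ S*(7)=111.4739
t_6: node(6,0) S=51.1073 payoff=90.2727 vs cont=89.9906 → 90.2727 [stop]  node(6,1) S=69.8167 payoff=71.5633 vs cont=71.2813 → 71.5633 [stop]  node(6,2) S=95.3751 payoff=46.0049 vs cont=45.7229 → 46.0049 [stop]  node(6,3) S=130.2900 payoff=11.0900 vs cont=18.6440 → 18.6440 [wait]  node(6,4) S=177.9865 payoff=0.0000 vs cont=3.1325 → 3.1325 [wait]  node(6,5) S=243.1437 payoff=0.0000 vs cont=0.0000 → 0.0000 [wait]  node(6,6) S=332.1536 payoff=0.0000 vs cont=0.0000 → 0.0000 [wait]  ⇒ S*(6)=95.3751
t_5: node(5,0) S=59.7339 payoff=81.6461 vs cont=81.3640 → 81.6461 [stop]  node(5,1) S=81.6013 payoff=59.7787 vs cont=59.4967 → 59.7787 [stop]  node(5,2) S=111.4739 payoff=29.9061 vs cont=33.1483 → 33.1483 [wait]  node(5,3) S=152.2822 payoff=0.0000 vs cont=11.3701 → 11.3701 [wait]  node(5,4) S=208.0295 payoff=0.0000 vs cont=1.6648 → 1.6648 [wait]  node(5,5) S=284.1849 payoff=0.0000 vs cont=0.0000 → 0.0000 [wait]  ⇒ S*(5)=81.6013
t_4: node(4,0) S=69.8167 payoff=71.5633 vs cont=71.2813 → 71.5633 [stop]  node(4,1) S=95.3751 payoff=46.0049 vs cont=47.2354 → 47.2354 [wait]  node(4,2) S=130.2900 payoff=11.0900 vs cont=22.9219 → 22.9219 [wait]  node(4,3) S=177.9865 payoff=0.0000 vs cont=6.8196 → 6.8196 [wait]  node(4,4) S=243.1437 payoff=0.0000 vs cont=0.8848 → 0.8848 [wait]  ⇒ S*(4)=69.8167
t_3: node(3,0) S=81.6013 payoff=59.7787 vs cont=60.0708 → 60.0708 [wait]  node(3,1) S=111.4739 payoff=29.9061 vs cont=35.7981 → 35.7981 [wait]  node(3,2) S=152.2822 payoff=0.0000 vs cont=15.3639 → 15.3639 [wait]  node(3,3) S=208.0295 payoff=0.0000 vs cont=4.0372 → 4.0372 [wait]  ⇒ S*(3)=-
t_2: node(2,0) S=95.3751 payoff=46.0049 vs cont=48.6269 → 48.6269 [wait]  node(2,1) S=130.2900 payoff=11.0900 vs cont=26.1934 → 26.1934 [wait]  node(2,2) S=177.9865 payoff=0.0000 vs cont=10.0490 → 10.0490 [wait]  ⇒ S*(2)=-
t_1: node(1,0) S=111.4739 payoff=29.9061 vs cont=38.0639 → 38.0639 [wait]  node(1,1) S=152.2822 payoff=0.0000 vs cont=18.6092 → 18.6092 [wait]  ⇒ S*(1)=-
t_0: node(0,0) S=130.2900 payoff=11.0900 vs cont=28.9117 → 28.9117 [wait]  ⇒ S*(0)=-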